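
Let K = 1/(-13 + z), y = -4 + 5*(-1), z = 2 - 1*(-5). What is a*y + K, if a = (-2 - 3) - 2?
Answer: 377/6 ≈ 62.833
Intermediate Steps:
z = 7 (z = 2 + 5 = 7)
y = -9 (y = -4 - 5 = -9)
K = -1/6 (K = 1/(-13 + 7) = 1/(-6) = -1/6 ≈ -0.16667)
a = -7 (a = -5 - 2 = -7)
a*y + K = -7*(-9) - 1/6 = 63 - 1/6 = 377/6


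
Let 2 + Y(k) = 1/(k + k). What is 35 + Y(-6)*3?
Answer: 115/4 ≈ 28.750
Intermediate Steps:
Y(k) = -2 + 1/(2*k) (Y(k) = -2 + 1/(k + k) = -2 + 1/(2*k))
35 + Y(-6)*3 = 35 + (-2 + (1/2)/(-6))*3 = 35 + (-2 + (1/2)*(-1/6))*3 = 35 + (-2 - 1/12)*3 = 35 - 25/12*3 = 35 - 25/4 = 115/4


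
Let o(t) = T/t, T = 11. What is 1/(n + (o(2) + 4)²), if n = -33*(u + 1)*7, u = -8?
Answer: 4/6829 ≈ 0.00058574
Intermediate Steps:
o(t) = 11/t
n = 1617 (n = -33*(-8 + 1)*7 = -(-231)*7 = -33*(-49) = 1617)
1/(n + (o(2) + 4)²) = 1/(1617 + (11/2 + 4)²) = 1/(1617 + (19/2)²) = 1/(1617 + 361/4) = 1/(6829/4) = 4/6829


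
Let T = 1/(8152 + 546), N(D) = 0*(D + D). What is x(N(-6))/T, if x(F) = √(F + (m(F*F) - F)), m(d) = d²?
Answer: 0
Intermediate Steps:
N(D) = 0 (N(D) = 0*(2*D) = 0)
T = 1/8698 ≈ 0.00011497
x(F) = √(F⁴) (x(F) = √(F + ((F*F)² - F)) = √(F + ((F²)² - F)) = √(F + (F⁴ - F)) = √(F⁴))
x(N(-6))/T = √(0⁴)/(1/8698) = √0*8698 = 0*8698 = 0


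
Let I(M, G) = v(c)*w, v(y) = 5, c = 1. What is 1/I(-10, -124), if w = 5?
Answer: 1/25 ≈ 0.040000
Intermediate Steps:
I(M, G) = 25 (I(M, G) = 5*5 = 25)
1/I(-10, -124) = 1/25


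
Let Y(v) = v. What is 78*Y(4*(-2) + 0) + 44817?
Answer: 44193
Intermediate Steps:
78*Y(4*(-2) + 0) + 44817 = 78*(4*(-2) + 0) + 44817 = 78*(-8 + 0) + 44817 = 78*(-8) + 44817 = -624 + 44817 = 44193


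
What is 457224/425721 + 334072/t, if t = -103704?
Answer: -3950229509/1839540441 ≈ -2.1474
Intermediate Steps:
457224/425721 + 334072/t = 457224/425721 + 334072/(-103704) = 457224*(1/425721) + 334072*(-1/103704) = 152408/141907 - 41759/12963 = -3950229509/1839540441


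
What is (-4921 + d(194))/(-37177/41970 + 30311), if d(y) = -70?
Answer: -209472270/1272115493 ≈ -0.16466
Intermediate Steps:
(-4921 + d(194))/(-37177/41970 + 30311) = (-4921 - 70)/(-37177/41970 + 30311) = -4991/(-37177*1/41970 + 30311) = -4991/(-37177/41970 + 30311) = -4991/1272115493/41970 = -4991*41970/1272115493 = -209472270/1272115493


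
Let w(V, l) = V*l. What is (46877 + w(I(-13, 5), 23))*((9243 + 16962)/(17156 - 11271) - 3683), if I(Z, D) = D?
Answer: -18496264800/107 ≈ -1.7286e+8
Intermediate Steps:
(46877 + w(I(-13, 5), 23))*((9243 + 16962)/(17156 - 11271) - 3683) = (46877 + 5*23)*((9243 + 16962)/(17156 - 11271) - 3683) = (46877 + 115)*(26205/5885 - 3683) = 46992*(26205*(1/5885) - 3683) = 46992*(5241/1177 - 3683) = 46992*(-4329650/1177) = -18496264800/107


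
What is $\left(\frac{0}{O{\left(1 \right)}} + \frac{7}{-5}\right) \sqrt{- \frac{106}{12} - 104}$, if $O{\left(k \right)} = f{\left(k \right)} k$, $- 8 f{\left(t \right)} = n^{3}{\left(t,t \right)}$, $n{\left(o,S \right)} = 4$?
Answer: $- \frac{7 i \sqrt{4062}}{30} \approx - 14.871 i$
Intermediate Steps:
$f{\left(t \right)} = -8$ ($f{\left(t \right)} = - \frac{4^{3}}{8} = \left(- \frac{1}{8}\right) 64 = -8$)
$O{\left(k \right)} = - 8 k$
$\left(\frac{0}{O{\left(1 \right)}} + \frac{7}{-5}\right) \sqrt{- \frac{106}{12} - 104} = \left(\frac{0}{\left(-8\right) 1} + \frac{7}{-5}\right) \sqrt{- \frac{106}{12} - 104} = \left(\frac{0}{-8} + 7 \left(- \frac{1}{5}\right)\right) \sqrt{\left(-106\right) \frac{1}{12} - 104} = \left(0 \left(- \frac{1}{8}\right) - \frac{7}{5}\right) \sqrt{- \frac{53}{6} - 104} = \left(0 - \frac{7}{5}\right) \sqrt{- \frac{677}{6}} = - \frac{7 \frac{i \sqrt{4062}}{6}}{5} = - \frac{7 i \sqrt{4062}}{30}$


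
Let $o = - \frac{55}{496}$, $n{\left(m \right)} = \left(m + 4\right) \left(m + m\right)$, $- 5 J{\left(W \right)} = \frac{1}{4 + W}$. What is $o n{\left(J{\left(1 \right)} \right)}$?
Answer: $\frac{1089}{31000} \approx 0.035129$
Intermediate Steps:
$J{\left(W \right)} = - \frac{1}{5 \left(4 + W\right)}$
$n{\left(m \right)} = 2 m \left(4 + m\right)$ ($n{\left(m \right)} = \left(4 + m\right) 2 m = 2 m \left(4 + m\right)$)
$o = - \frac{55}{496}$ ($o = \left(-55\right) \frac{1}{496} = - \frac{55}{496} \approx -0.11089$)
$o n{\left(J{\left(1 \right)} \right)} = - \frac{55 \cdot 2 \left(- \frac{1}{20 + 5 \cdot 1}\right) \left(4 - \frac{1}{20 + 5 \cdot 1}\right)}{496} = - \frac{55 \cdot 2 \left(- \frac{1}{20 + 5}\right) \left(4 - \frac{1}{20 + 5}\right)}{496} = - \frac{55 \cdot 2 \left(- \frac{1}{25}\right) \left(4 - \frac{1}{25}\right)}{496} = - \frac{55 \cdot 2 \left(- \frac{1}{25}\right) \frac{99}{25}}{496} = \left(- \frac{55}{496}\right) \left(- \frac{198}{625}\right) = \frac{1089}{31000}$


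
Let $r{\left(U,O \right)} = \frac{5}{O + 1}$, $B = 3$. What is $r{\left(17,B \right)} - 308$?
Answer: $- \frac{1227}{4} \approx -306.75$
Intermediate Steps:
$r{\left(U,O \right)} = \frac{5}{1 + O}$
$r{\left(17,B \right)} - 308 = \frac{5}{1 + 3} - 308 = \frac{5}{4} - 308 = - \frac{1227}{4}$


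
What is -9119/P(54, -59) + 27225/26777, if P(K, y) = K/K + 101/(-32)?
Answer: 7815621341/1847613 ≈ 4230.1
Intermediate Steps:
P(K, y) = -69/32 (P(K, y) = 1 + 101*(-1/32) = 1 - 101/32 = -69/32)
-9119/P(54, -59) + 27225/26777 = -9119/(-69/32) + 27225/26777 = -9119*(-32/69) + 27225*(1/26777) = 291808/69 + 27225/26777 = 7815621341/1847613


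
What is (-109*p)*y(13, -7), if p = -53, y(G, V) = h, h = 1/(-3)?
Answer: -5777/3 ≈ -1925.7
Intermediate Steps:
h = -⅓ ≈ -0.33333
y(G, V) = -⅓
(-109*p)*y(13, -7) = -109*(-53)*(-⅓) = 5777*(-⅓) = -5777/3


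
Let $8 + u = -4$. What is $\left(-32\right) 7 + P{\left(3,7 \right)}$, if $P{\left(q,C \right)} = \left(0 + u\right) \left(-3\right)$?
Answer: $-188$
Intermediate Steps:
$u = -12$ ($u = -8 - 4 = -12$)
$P{\left(q,C \right)} = 36$ ($P{\left(q,C \right)} = \left(0 - 12\right) \left(-3\right) = \left(-12\right) \left(-3\right) = 36$)
$\left(-32\right) 7 + P{\left(3,7 \right)} = \left(-32\right) 7 + 36 = -224 + 36 = -188$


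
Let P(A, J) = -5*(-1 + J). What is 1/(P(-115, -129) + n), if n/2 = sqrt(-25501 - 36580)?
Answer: 325/335412 - I*sqrt(62081)/335412 ≈ 0.00096896 - 0.00074285*I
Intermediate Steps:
P(A, J) = 5 - 5*J
n = 2*I*sqrt(62081) (n = 2*sqrt(-25501 - 36580) = 2*sqrt(-62081) = 2*(I*sqrt(62081)) = 2*I*sqrt(62081) ≈ 498.32*I)
1/(P(-115, -129) + n) = 1/((5 - 5*(-129)) + 2*I*sqrt(62081)) = 1/((5 + 645) + 2*I*sqrt(62081)) = 1/(650 + 2*I*sqrt(62081))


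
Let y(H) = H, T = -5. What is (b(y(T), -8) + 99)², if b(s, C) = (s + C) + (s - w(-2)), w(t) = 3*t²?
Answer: 4761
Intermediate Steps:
b(s, C) = -12 + C + 2*s (b(s, C) = (s + C) + (s - 3*(-2)²) = (C + s) + (s - 3*4) = (C + s) + (s - 1*12) = (C + s) + (s - 12) = (C + s) + (-12 + s) = -12 + C + 2*s)
(b(y(T), -8) + 99)² = ((-12 - 8 + 2*(-5)) + 99)² = ((-12 - 8 - 10) + 99)² = (-30 + 99)² = 69² = 4761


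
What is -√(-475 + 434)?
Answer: -I*√41 ≈ -6.4031*I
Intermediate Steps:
-√(-475 + 434) = -√(-41) = -I*√41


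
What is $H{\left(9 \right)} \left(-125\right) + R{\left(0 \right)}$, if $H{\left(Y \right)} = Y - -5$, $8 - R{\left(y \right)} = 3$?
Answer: $-1745$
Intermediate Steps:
$R{\left(y \right)} = 5$ ($R{\left(y \right)} = 8 - 3 = 5$)
$H{\left(Y \right)} = 5 + Y$ ($H{\left(Y \right)} = Y + 5 = 5 + Y$)
$H{\left(9 \right)} \left(-125\right) + R{\left(0 \right)} = \left(5 + 9\right) \left(-125\right) + 5 = 14 \left(-125\right) + 5 = -1750 + 5 = -1745$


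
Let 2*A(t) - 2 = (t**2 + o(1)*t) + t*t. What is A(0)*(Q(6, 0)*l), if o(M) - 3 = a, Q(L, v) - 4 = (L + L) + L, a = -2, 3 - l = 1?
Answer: 44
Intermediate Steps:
l = 2 (l = 3 - 1*1 = 3 - 1 = 2)
Q(L, v) = 4 + 3*L (Q(L, v) = 4 + ((L + L) + L) = 4 + (2*L + L) = 4 + 3*L)
o(M) = 1 (o(M) = 3 - 2 = 1)
A(t) = 1 + t**2 + t/2 (A(t) = 1 + ((t**2 + 1*t) + t*t)/2 = 1 + ((t**2 + t) + t**2)/2 = 1 + ((t + t**2) + t**2)/2 = 1 + (t + 2*t**2)/2 = 1 + (t**2 + t/2) = 1 + t**2 + t/2)
A(0)*(Q(6, 0)*l) = (1 + 0**2 + (1/2)*0)*((4 + 3*6)*2) = (1 + 0 + 0)*((4 + 18)*2) = 1*(22*2) = 1*44 = 44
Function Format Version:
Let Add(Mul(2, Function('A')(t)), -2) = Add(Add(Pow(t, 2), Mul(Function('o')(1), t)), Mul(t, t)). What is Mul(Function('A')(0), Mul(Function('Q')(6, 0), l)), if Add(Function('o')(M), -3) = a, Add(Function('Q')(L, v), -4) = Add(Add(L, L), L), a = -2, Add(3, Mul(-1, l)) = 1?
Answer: 44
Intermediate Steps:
l = 2 (l = Add(3, Mul(-1, 1)) = Add(3, -1) = 2)
Function('Q')(L, v) = Add(4, Mul(3, L)) (Function('Q')(L, v) = Add(4, Add(Add(L, L), L)) = Add(4, Add(Mul(2, L), L)) = Add(4, Mul(3, L)))
Function('o')(M) = 1 (Function('o')(M) = Add(3, -2) = 1)
Function('A')(t) = Add(1, Pow(t, 2), Mul(Rational(1, 2), t)) (Function('A')(t) = Add(1, Mul(Rational(1, 2), Add(Add(Pow(t, 2), Mul(1, t)), Mul(t, t)))) = Add(1, Mul(Rational(1, 2), Add(Add(Pow(t, 2), t), Pow(t, 2)))) = Add(1, Mul(Rational(1, 2), Add(Add(t, Pow(t, 2)), Pow(t, 2)))) = Add(1, Mul(Rational(1, 2), Add(t, Mul(2, Pow(t, 2))))) = Add(1, Add(Pow(t, 2), Mul(Rational(1, 2), t))) = Add(1, Pow(t, 2), Mul(Rational(1, 2), t)))
Mul(Function('A')(0), Mul(Function('Q')(6, 0), l)) = Mul(Add(1, Pow(0, 2), Mul(Rational(1, 2), 0)), Mul(Add(4, Mul(3, 6)), 2)) = Mul(Add(1, 0, 0), Mul(Add(4, 18), 2)) = Mul(1, Mul(22, 2)) = Mul(1, 44) = 44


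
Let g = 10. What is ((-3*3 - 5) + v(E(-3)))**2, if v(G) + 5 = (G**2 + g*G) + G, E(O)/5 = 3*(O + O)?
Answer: 50282281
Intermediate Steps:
E(O) = 30*O (E(O) = 5*(3*(O + O)) = 5*(3*(2*O)) = 5*(6*O) = 30*O)
v(G) = -5 + G**2 + 11*G (v(G) = -5 + ((G**2 + 10*G) + G) = -5 + (G**2 + 11*G) = -5 + G**2 + 11*G)
((-3*3 - 5) + v(E(-3)))**2 = ((-3*3 - 5) + (-5 + (30*(-3))**2 + 11*(30*(-3))))**2 = ((-9 - 5) + (-5 + (-90)**2 + 11*(-90)))**2 = (-14 + (-5 + 8100 - 990))**2 = (-14 + 7105)**2 = 7091**2 = 50282281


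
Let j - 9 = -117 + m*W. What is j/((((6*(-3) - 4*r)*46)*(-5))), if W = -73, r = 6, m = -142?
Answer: 223/210 ≈ 1.0619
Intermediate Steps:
j = 10258 (j = 9 + (-117 - 142*(-73)) = 9 + (-117 + 10366) = 9 + 10249 = 10258)
j/((((6*(-3) - 4*r)*46)*(-5))) = 10258/((((6*(-3) - 4*6)*46)*(-5))) = 10258/((((-18 - 24)*46)*(-5))) = 10258/((-42*46*(-5))) = 10258/((-1932*(-5))) = 10258/9660 = 10258*(1/9660) = 223/210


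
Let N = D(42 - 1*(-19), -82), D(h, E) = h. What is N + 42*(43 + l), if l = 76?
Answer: 5059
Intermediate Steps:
N = 61 (N = 42 - 1*(-19) = 42 + 19 = 61)
N + 42*(43 + l) = 61 + 42*(43 + 76) = 61 + 42*119 = 61 + 4998 = 5059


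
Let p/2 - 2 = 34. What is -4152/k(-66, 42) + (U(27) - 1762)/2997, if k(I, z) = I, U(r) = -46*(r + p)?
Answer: 2004448/32967 ≈ 60.802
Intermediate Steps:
p = 72 (p = 4 + 2*34 = 4 + 68 = 72)
U(r) = -3312 - 46*r (U(r) = -46*(r + 72) = -46*(72 + r) = -3312 - 46*r)
-4152/k(-66, 42) + (U(27) - 1762)/2997 = -4152/(-66) + ((-3312 - 46*27) - 1762)/2997 = -4152*(-1/66) + ((-3312 - 1242) - 1762)*(1/2997) = 692/11 + (-4554 - 1762)*(1/2997) = 692/11 - 6316*1/2997 = 692/11 - 6316/2997 = 2004448/32967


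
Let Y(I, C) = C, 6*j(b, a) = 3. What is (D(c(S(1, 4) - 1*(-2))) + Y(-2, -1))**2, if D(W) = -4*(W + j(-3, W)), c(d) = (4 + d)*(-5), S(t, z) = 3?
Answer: 31329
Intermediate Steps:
j(b, a) = 1/2 (j(b, a) = (1/6)*3 = 1/2)
c(d) = -20 - 5*d
D(W) = -2 - 4*W (D(W) = -4*(W + 1/2) = -4*(1/2 + W) = -2 - 4*W)
(D(c(S(1, 4) - 1*(-2))) + Y(-2, -1))**2 = ((-2 - 4*(-20 - 5*(3 - 1*(-2)))) - 1)**2 = ((-2 - 4*(-20 - 5*(3 + 2))) - 1)**2 = ((-2 - 4*(-20 - 5*5)) - 1)**2 = ((-2 - 4*(-20 - 25)) - 1)**2 = ((-2 - 4*(-45)) - 1)**2 = ((-2 + 180) - 1)**2 = (178 - 1)**2 = 177**2 = 31329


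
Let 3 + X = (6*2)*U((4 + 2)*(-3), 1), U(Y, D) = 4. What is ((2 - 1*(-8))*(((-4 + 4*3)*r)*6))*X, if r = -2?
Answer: -43200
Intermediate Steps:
X = 45 (X = -3 + (6*2)*4 = -3 + 12*4 = -3 + 48 = 45)
((2 - 1*(-8))*(((-4 + 4*3)*r)*6))*X = ((2 - 1*(-8))*(((-4 + 4*3)*(-2))*6))*45 = ((2 + 8)*(((-4 + 12)*(-2))*6))*45 = (10*((8*(-2))*6))*45 = (10*(-16*6))*45 = (10*(-96))*45 = -960*45 = -43200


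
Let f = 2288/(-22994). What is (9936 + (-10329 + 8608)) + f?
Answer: 94446711/11497 ≈ 8214.9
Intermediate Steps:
f = -1144/11497 (f = 2288*(-1/22994) = -1144/11497 ≈ -0.099504)
(9936 + (-10329 + 8608)) + f = (9936 + (-10329 + 8608)) - 1144/11497 = (9936 - 1721) - 1144/11497 = 8215 - 1144/11497 = 94446711/11497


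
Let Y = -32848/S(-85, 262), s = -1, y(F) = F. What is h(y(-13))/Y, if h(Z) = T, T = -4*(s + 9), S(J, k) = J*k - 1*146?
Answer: -44832/2053 ≈ -21.837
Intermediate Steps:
S(J, k) = -146 + J*k (S(J, k) = J*k - 146 = -146 + J*k)
Y = 2053/1401 (Y = -32848/(-146 - 85*262) = -32848/(-146 - 22270) = -32848/(-22416) = -32848*(-1/22416) = 2053/1401 ≈ 1.4654)
T = -32 (T = -4*(-1 + 9) = -4*8 = -32)
h(Z) = -32
h(y(-13))/Y = -32/2053/1401 = -32*1401/2053 = -44832/2053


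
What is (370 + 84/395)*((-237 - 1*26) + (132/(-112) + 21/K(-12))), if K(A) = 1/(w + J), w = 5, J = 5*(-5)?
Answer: -1400702369/5530 ≈ -2.5329e+5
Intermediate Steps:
J = -25
K(A) = -1/20 (K(A) = 1/(5 - 25) = 1/(-20) = -1/20)
(370 + 84/395)*((-237 - 1*26) + (132/(-112) + 21/K(-12))) = (370 + 84/395)*((-237 - 1*26) + (132/(-112) + 21/(-1/20))) = (370 + 84*(1/395))*((-237 - 26) + (132*(-1/112) + 21*(-20))) = (370 + 84/395)*(-263 + (-33/28 - 420)) = 146234*(-263 - 11793/28)/395 = (146234/395)*(-19157/28) = -1400702369/5530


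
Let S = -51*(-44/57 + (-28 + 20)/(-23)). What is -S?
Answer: -9452/437 ≈ -21.629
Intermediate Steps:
S = 9452/437 (S = -51*(-44*1/57 - 8*(-1/23)) = -51*(-44/57 + 8/23) = -51*(-556/1311) = 9452/437 ≈ 21.629)
-S = -1*9452/437 = -9452/437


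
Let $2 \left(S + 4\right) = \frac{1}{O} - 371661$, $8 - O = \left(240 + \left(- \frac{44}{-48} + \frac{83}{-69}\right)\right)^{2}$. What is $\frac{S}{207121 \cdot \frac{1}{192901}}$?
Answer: $- \frac{313786657330480186073}{1812999918162146} \approx -1.7308 \cdot 10^{5}$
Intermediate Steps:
$O = - \frac{4376668513}{76176}$ ($O = 8 - \left(240 + \left(- \frac{44}{-48} + \frac{83}{-69}\right)\right)^{2} = 8 - \left(240 + \left(\left(-44\right) \left(- \frac{1}{48}\right) + 83 \left(- \frac{1}{69}\right)\right)\right)^{2} = 8 - \left(240 + \left(\frac{11}{12} - \frac{83}{69}\right)\right)^{2} = 8 - \left(240 - \frac{79}{276}\right)^{2} = 8 - \left(\frac{66161}{276}\right)^{2} = 8 - \frac{4377277921}{76176} = - \frac{4376668513}{76176} \approx -57455.0$)
$S = - \frac{1626672009634373}{8753337026}$ ($S = -4 + \frac{\frac{1}{- \frac{4376668513}{76176}} - 371661}{2} = -4 + \frac{- \frac{76176}{4376668513} - 371661}{2} = -4 + \frac{1}{2} \left(- \frac{1626636996286269}{4376668513}\right) = -4 - \frac{1626636996286269}{8753337026} = - \frac{1626672009634373}{8753337026} \approx -1.8583 \cdot 10^{5}$)
$\frac{S}{207121 \cdot \frac{1}{192901}} = - \frac{1626672009634373}{8753337026 \cdot \frac{207121}{192901}} = \left(- \frac{1626672009634373}{8753337026}\right) \frac{192901}{207121} = - \frac{313786657330480186073}{1812999918162146}$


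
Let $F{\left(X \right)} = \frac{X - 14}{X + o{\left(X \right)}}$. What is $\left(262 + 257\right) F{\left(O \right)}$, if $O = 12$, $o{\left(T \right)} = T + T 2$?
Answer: $- \frac{173}{8} \approx -21.625$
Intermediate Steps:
$o{\left(T \right)} = 3 T$ ($o{\left(T \right)} = T + 2 T = 3 T$)
$F{\left(X \right)} = \frac{-14 + X}{4 X}$ ($F{\left(X \right)} = \frac{X - 14}{X + 3 X} = \frac{-14 + X}{4 X}$)
$\left(262 + 257\right) F{\left(O \right)} = \left(262 + 257\right) \frac{-14 + 12}{4 \cdot 12} = 519 \cdot \frac{1}{4} \cdot \frac{1}{12} \left(-2\right) = 519 \left(- \frac{1}{24}\right) = - \frac{173}{8}$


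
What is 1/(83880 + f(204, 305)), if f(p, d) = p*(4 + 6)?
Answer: 1/85920 ≈ 1.1639e-5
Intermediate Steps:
f(p, d) = 10*p (f(p, d) = p*10 = 10*p)
1/(83880 + f(204, 305)) = 1/(83880 + 10*204) = 1/(83880 + 2040) = 1/85920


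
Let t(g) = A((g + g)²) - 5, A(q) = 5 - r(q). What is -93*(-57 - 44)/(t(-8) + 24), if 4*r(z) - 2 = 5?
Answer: 37572/89 ≈ 422.16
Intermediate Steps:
r(z) = 7/4 (r(z) = ½ + (¼)*5 = ½ + 5/4 = 7/4)
A(q) = 13/4 (A(q) = 5 - 1*7/4 = 5 - 7/4 = 13/4)
t(g) = -7/4 (t(g) = 13/4 - 5 = -7/4)
-93*(-57 - 44)/(t(-8) + 24) = -93*(-57 - 44)/(-7/4 + 24) = -(-9393)/89/4 = -(-9393)*4/89 = -93*(-404/89) = 37572/89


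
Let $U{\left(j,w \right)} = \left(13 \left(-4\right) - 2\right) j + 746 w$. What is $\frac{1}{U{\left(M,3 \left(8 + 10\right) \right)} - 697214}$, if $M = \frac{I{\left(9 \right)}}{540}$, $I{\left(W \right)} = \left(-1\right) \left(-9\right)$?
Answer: $- \frac{10}{6569309} \approx -1.5222 \cdot 10^{-6}$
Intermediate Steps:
$I{\left(W \right)} = 9$
$M = \frac{1}{60}$ ($M = \frac{9}{540} = 9 \cdot \frac{1}{540} = \frac{1}{60} \approx 0.016667$)
$U{\left(j,w \right)} = - 54 j + 746 w$ ($U{\left(j,w \right)} = \left(-52 - 2\right) j + 746 w = - 54 j + 746 w$)
$\frac{1}{U{\left(M,3 \left(8 + 10\right) \right)} - 697214} = \frac{1}{\left(\left(-54\right) \frac{1}{60} + 746 \cdot 3 \left(8 + 10\right)\right) - 697214} = \frac{1}{\left(- \frac{9}{10} + 746 \cdot 3 \cdot 18\right) - 697214} = \frac{1}{\left(- \frac{9}{10} + 746 \cdot 54\right) - 697214} = \frac{1}{\left(- \frac{9}{10} + 40284\right) - 697214} = \frac{1}{\frac{402831}{10} - 697214} = \frac{1}{- \frac{6569309}{10}} = - \frac{10}{6569309}$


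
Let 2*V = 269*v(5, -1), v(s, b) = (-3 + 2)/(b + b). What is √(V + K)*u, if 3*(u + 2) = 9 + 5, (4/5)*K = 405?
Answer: 4*√2294/3 ≈ 63.861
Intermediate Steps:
K = 2025/4 (K = (5/4)*405 = 2025/4 ≈ 506.25)
v(s, b) = -1/(2*b)
V = 269/4 (V = (269*(-½/(-1)))/2 = (269*(-½*(-1)))/2 = (269*(½))/2 = (½)*(269/2) = 269/4 ≈ 67.250)
u = 8/3 (u = -2 + (9 + 5)/3 = -2 + (⅓)*14 = -2 + 14/3 = 8/3 ≈ 2.6667)
√(V + K)*u = √(269/4 + 2025/4)*(8/3) = √(1147/2)*(8/3) = (√2294/2)*(8/3) = 4*√2294/3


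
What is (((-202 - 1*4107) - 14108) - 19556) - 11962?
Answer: -49935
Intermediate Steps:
(((-202 - 1*4107) - 14108) - 19556) - 11962 = (((-202 - 4107) - 14108) - 19556) - 11962 = ((-4309 - 14108) - 19556) - 11962 = (-18417 - 19556) - 11962 = -37973 - 11962 = -49935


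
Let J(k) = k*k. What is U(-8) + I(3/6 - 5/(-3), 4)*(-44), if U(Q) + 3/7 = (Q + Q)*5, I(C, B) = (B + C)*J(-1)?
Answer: -7387/21 ≈ -351.76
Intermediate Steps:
J(k) = k²
I(C, B) = B + C (I(C, B) = (B + C)*(-1)² = (B + C)*1 = B + C)
U(Q) = -3/7 + 10*Q (U(Q) = -3/7 + (Q + Q)*5 = -3/7 + (2*Q)*5 = -3/7 + 10*Q)
U(-8) + I(3/6 - 5/(-3), 4)*(-44) = (-3/7 + 10*(-8)) + (4 + (3/6 - 5/(-3)))*(-44) = (-3/7 - 80) + (4 + (3*(⅙) - 5*(-⅓)))*(-44) = -563/7 + (4 + (½ + 5/3))*(-44) = -563/7 + (4 + 13/6)*(-44) = -563/7 + (37/6)*(-44) = -563/7 - 814/3 = -7387/21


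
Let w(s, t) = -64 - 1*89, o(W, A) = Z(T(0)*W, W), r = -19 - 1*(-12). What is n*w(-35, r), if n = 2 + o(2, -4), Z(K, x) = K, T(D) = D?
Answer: -306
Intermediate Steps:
r = -7 (r = -19 + 12 = -7)
o(W, A) = 0 (o(W, A) = 0*W = 0)
w(s, t) = -153 (w(s, t) = -64 - 89 = -153)
n = 2 (n = 2 + 0 = 2)
n*w(-35, r) = 2*(-153) = -306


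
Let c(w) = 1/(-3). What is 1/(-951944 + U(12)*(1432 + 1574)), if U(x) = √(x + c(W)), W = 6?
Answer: -33998/32360427097 - 501*√105/453045979358 ≈ -1.0619e-6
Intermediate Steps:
c(w) = -⅓ (c(w) = 1*(-⅓) = -⅓)
U(x) = √(-⅓ + x) (U(x) = √(x - ⅓) = √(-⅓ + x))
1/(-951944 + U(12)*(1432 + 1574)) = 1/(-951944 + (√(-3 + 9*12)/3)*(1432 + 1574)) = 1/(-951944 + (√(-3 + 108)/3)*3006) = 1/(-951944 + (√105/3)*3006) = 1/(-951944 + 1002*√105)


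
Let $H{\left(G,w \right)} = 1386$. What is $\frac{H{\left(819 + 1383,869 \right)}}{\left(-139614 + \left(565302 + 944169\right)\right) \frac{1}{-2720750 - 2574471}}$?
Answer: $- \frac{106364874}{19853} \approx -5357.6$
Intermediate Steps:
$\frac{H{\left(819 + 1383,869 \right)}}{\left(-139614 + \left(565302 + 944169\right)\right) \frac{1}{-2720750 - 2574471}} = \frac{1386}{\left(-139614 + \left(565302 + 944169\right)\right) \frac{1}{-2720750 - 2574471}} = \frac{1386}{\left(-139614 + 1509471\right) \frac{1}{-5295221}} = \frac{1386}{1369857 \left(- \frac{1}{5295221}\right)} = \frac{1386}{- \frac{59559}{230227}} = 1386 \left(- \frac{230227}{59559}\right) = - \frac{106364874}{19853}$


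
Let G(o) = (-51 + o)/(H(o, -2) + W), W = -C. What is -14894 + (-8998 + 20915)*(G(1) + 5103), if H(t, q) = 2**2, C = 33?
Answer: 1763725003/29 ≈ 6.0818e+7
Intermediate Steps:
W = -33 (W = -1*33 = -33)
H(t, q) = 4
G(o) = 51/29 - o/29 (G(o) = (-51 + o)/(4 - 33) = (-51 + o)/(-29) = (-51 + o)*(-1/29) = 51/29 - o/29)
-14894 + (-8998 + 20915)*(G(1) + 5103) = -14894 + (-8998 + 20915)*((51/29 - 1/29*1) + 5103) = -14894 + 11917*((51/29 - 1/29) + 5103) = -14894 + 11917*(50/29 + 5103) = -14894 + 11917*(148037/29) = -14894 + 1764156929/29 = 1763725003/29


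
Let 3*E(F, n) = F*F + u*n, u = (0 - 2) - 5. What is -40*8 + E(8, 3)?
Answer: -917/3 ≈ -305.67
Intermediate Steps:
u = -7 (u = -2 - 5 = -7)
E(F, n) = -7*n/3 + F²/3 (E(F, n) = (F*F - 7*n)/3 = (F² - 7*n)/3 = -7*n/3 + F²/3)
-40*8 + E(8, 3) = -40*8 + (-7/3*3 + (⅓)*8²) = -320 + (-7 + (⅓)*64) = -320 + (-7 + 64/3) = -320 + 43/3 = -917/3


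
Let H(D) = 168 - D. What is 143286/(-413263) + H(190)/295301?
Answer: -42321590872/122036977163 ≈ -0.34679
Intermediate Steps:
143286/(-413263) + H(190)/295301 = 143286/(-413263) + (168 - 1*190)/295301 = 143286*(-1/413263) + (168 - 190)*(1/295301) = -143286/413263 - 22*1/295301 = -143286/413263 - 22/295301 = -42321590872/122036977163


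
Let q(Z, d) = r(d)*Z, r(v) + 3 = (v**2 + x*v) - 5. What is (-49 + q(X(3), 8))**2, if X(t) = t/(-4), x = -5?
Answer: 3721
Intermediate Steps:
r(v) = -8 + v**2 - 5*v (r(v) = -3 + ((v**2 - 5*v) - 5) = -3 + (-5 + v**2 - 5*v) = -8 + v**2 - 5*v)
X(t) = -t/4 (X(t) = t*(-1/4) = -t/4)
q(Z, d) = Z*(-8 + d**2 - 5*d) (q(Z, d) = (-8 + d**2 - 5*d)*Z = Z*(-8 + d**2 - 5*d))
(-49 + q(X(3), 8))**2 = (-49 + (-1/4*3)*(-8 + 8**2 - 5*8))**2 = (-49 - 3*(-8 + 64 - 40)/4)**2 = (-49 - 3/4*16)**2 = (-49 - 12)**2 = (-61)**2 = 3721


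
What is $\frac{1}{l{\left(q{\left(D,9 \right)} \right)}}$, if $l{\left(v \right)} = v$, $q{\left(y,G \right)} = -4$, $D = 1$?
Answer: $- \frac{1}{4} \approx -0.25$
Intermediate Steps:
$\frac{1}{l{\left(q{\left(D,9 \right)} \right)}} = \frac{1}{-4} = - \frac{1}{4}$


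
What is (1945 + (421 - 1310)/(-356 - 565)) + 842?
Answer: 2567716/921 ≈ 2788.0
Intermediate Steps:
(1945 + (421 - 1310)/(-356 - 565)) + 842 = (1945 - 889/(-921)) + 842 = (1945 - 889*(-1/921)) + 842 = (1945 + 889/921) + 842 = 1792234/921 + 842 = 2567716/921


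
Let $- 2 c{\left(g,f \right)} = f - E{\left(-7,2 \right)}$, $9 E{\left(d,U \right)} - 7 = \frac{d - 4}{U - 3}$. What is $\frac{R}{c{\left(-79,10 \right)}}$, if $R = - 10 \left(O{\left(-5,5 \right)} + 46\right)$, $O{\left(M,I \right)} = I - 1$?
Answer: $125$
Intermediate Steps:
$O{\left(M,I \right)} = -1 + I$ ($O{\left(M,I \right)} = I - 1 = -1 + I$)
$E{\left(d,U \right)} = \frac{7}{9} + \frac{-4 + d}{9 \left(-3 + U\right)}$ ($E{\left(d,U \right)} = \frac{7}{9} + \frac{\left(d - 4\right) \frac{1}{U - 3}}{9} = \frac{7}{9} + \frac{\left(-4 + d\right) \frac{1}{-3 + U}}{9} = \frac{7}{9} + \frac{\frac{1}{-3 + U} \left(-4 + d\right)}{9} = \frac{7}{9} + \frac{-4 + d}{9 \left(-3 + U\right)}$)
$c{\left(g,f \right)} = 1 - \frac{f}{2}$ ($c{\left(g,f \right)} = - \frac{f - \frac{-25 - 7 + 7 \cdot 2}{9 \left(-3 + 2\right)}}{2} = - \frac{f - \frac{-25 - 7 + 14}{9 \left(-1\right)}}{2} = - \frac{f - \frac{1}{9} \left(-1\right) \left(-18\right)}{2} = - \frac{f - 2}{2} = - \frac{-2 + f}{2} = 1 - \frac{f}{2}$)
$R = -500$ ($R = - 10 \left(\left(-1 + 5\right) + 46\right) = - 10 \left(4 + 46\right) = \left(-10\right) 50 = -500$)
$\frac{R}{c{\left(-79,10 \right)}} = - \frac{500}{1 - 5} = - \frac{500}{-4} = \left(-500\right) \left(- \frac{1}{4}\right) = 125$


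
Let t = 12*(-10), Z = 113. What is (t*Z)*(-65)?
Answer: 881400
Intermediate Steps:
t = -120
(t*Z)*(-65) = -120*113*(-65) = -13560*(-65) = 881400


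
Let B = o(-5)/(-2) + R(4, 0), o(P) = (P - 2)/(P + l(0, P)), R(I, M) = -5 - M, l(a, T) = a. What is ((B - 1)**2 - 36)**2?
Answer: 790321/10000 ≈ 79.032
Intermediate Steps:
o(P) = (-2 + P)/P (o(P) = (P - 2)/(P + 0) = (-2 + P)/P)
B = -57/10 (B = ((-2 - 5)/(-5))/(-2) + (-5 - 1*0) = -1/5*(-7)*(-1/2) + (-5 + 0) = (7/5)*(-1/2) - 5 = -7/10 - 5 = -57/10 ≈ -5.7000)
((B - 1)**2 - 36)**2 = ((-57/10 - 1)**2 - 36)**2 = ((-67/10)**2 - 36)**2 = (4489/100 - 36)**2 = (889/100)**2 = 790321/10000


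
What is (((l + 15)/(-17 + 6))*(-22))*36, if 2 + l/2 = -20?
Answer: -2088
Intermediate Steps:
l = -44 (l = -4 + 2*(-20) = -4 - 40 = -44)
(((l + 15)/(-17 + 6))*(-22))*36 = (((-44 + 15)/(-17 + 6))*(-22))*36 = (-29/(-11)*(-22))*36 = (-29*(-1/11)*(-22))*36 = ((29/11)*(-22))*36 = -58*36 = -2088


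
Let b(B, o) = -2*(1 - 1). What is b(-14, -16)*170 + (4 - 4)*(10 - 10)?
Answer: 0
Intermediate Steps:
b(B, o) = 0 (b(B, o) = -2*0 = 0)
b(-14, -16)*170 + (4 - 4)*(10 - 10) = 0*170 + (4 - 4)*(10 - 10) = 0 + 0*0 = 0 + 0 = 0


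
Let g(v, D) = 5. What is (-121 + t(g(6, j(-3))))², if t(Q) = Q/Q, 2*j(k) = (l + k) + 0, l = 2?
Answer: 14400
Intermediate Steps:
j(k) = 1 + k/2 (j(k) = ((2 + k) + 0)/2 = (2 + k)/2 = 1 + k/2)
t(Q) = 1
(-121 + t(g(6, j(-3))))² = (-121 + 1)² = (-120)² = 14400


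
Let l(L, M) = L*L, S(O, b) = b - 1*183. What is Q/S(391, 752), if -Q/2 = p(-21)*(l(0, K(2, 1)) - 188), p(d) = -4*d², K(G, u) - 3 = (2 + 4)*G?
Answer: -663264/569 ≈ -1165.7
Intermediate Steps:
S(O, b) = -183 + b (S(O, b) = b - 183 = -183 + b)
K(G, u) = 3 + 6*G (K(G, u) = 3 + (2 + 4)*G = 3 + 6*G)
l(L, M) = L²
Q = -663264 (Q = -2*(-4*(-21)²)*(0² - 188) = -2*(-4*441)*(0 - 188) = -(-3528)*(-188) = -2*331632 = -663264)
Q/S(391, 752) = -663264/(-183 + 752) = -663264/569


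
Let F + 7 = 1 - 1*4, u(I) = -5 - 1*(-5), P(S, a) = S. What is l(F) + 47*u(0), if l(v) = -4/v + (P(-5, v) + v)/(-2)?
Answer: 79/10 ≈ 7.9000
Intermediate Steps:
u(I) = 0 (u(I) = -5 + 5 = 0)
F = -10 (F = -7 + (1 - 1*4) = -7 + (1 - 4) = -7 - 3 = -10)
l(v) = 5/2 - 4/v - v/2 (l(v) = -4/v + (-5 + v)/(-2) = -4/v + (-5 + v)*(-½) = -4/v + (5/2 - v/2) = 5/2 - 4/v - v/2)
l(F) + 47*u(0) = (5/2 - 4/(-10) - ½*(-10)) + 47*0 = (5/2 - 4*(-⅒) + 5) + 0 = (5/2 + ⅖ + 5) + 0 = 79/10 + 0 = 79/10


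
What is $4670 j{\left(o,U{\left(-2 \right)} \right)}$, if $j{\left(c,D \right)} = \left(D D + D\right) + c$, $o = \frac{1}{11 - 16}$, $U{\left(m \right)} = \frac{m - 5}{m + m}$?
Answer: $\frac{172323}{8} \approx 21540.0$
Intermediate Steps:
$U{\left(m \right)} = \frac{-5 + m}{2 m}$
$o = - \frac{1}{5}$ ($o = \frac{1}{-5} = - \frac{1}{5} \approx -0.2$)
$j{\left(c,D \right)} = D + c + D^{2}$ ($j{\left(c,D \right)} = \left(D^{2} + D\right) + c = \left(D + D^{2}\right) + c = D + c + D^{2}$)
$4670 j{\left(o,U{\left(-2 \right)} \right)} = 4670 \left(\frac{-5 - 2}{2 \left(-2\right)} - \frac{1}{5} + \left(\frac{-5 - 2}{2 \left(-2\right)}\right)^{2}\right) = 4670 \left(\frac{1}{2} \left(- \frac{1}{2}\right) \left(-7\right) - \frac{1}{5} + \left(\frac{1}{2} \left(- \frac{1}{2}\right) \left(-7\right)\right)^{2}\right) = 4670 \left(\frac{7}{4} - \frac{1}{5} + \left(\frac{7}{4}\right)^{2}\right) = 4670 \left(\frac{7}{4} - \frac{1}{5} + \frac{49}{16}\right) = 4670 \cdot \frac{369}{80} = \frac{172323}{8}$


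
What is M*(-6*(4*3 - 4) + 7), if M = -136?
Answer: 5576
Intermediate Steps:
M*(-6*(4*3 - 4) + 7) = -136*(-6*(4*3 - 4) + 7) = -136*(-6*(12 - 4) + 7) = -136*(-6*8 + 7) = -136*(-48 + 7) = -136*(-41) = 5576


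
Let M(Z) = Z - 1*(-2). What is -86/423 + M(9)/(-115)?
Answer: -14543/48645 ≈ -0.29896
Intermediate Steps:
M(Z) = 2 + Z (M(Z) = Z + 2 = 2 + Z)
-86/423 + M(9)/(-115) = -86/423 + (2 + 9)/(-115) = -86*1/423 + 11*(-1/115) = -86/423 - 11/115 = -14543/48645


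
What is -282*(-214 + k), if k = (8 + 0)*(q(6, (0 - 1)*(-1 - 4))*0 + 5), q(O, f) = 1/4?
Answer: 49068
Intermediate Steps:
q(O, f) = 1/4
k = 40 (k = (8 + 0)*((1/4)*0 + 5) = 8*(0 + 5) = 8*5 = 40)
-282*(-214 + k) = -282*(-214 + 40) = -282*(-174) = 49068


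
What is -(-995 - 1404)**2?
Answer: -5755201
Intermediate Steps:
-(-995 - 1404)**2 = -1*(-2399)**2 = -1*5755201 = -5755201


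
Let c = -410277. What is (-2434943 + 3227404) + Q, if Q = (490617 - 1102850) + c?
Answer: -230049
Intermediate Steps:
Q = -1022510 (Q = (490617 - 1102850) - 410277 = -612233 - 410277 = -1022510)
(-2434943 + 3227404) + Q = (-2434943 + 3227404) - 1022510 = 792461 - 1022510 = -230049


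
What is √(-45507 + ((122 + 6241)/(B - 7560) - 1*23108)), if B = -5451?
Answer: 4*I*√80664235982/4337 ≈ 261.95*I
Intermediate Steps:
√(-45507 + ((122 + 6241)/(B - 7560) - 1*23108)) = √(-45507 + ((122 + 6241)/(-5451 - 7560) - 1*23108)) = √(-45507 + (6363/(-13011) - 23108)) = √(-45507 + (6363*(-1/13011) - 23108)) = √(-45507 + (-2121/4337 - 23108)) = √(-45507 - 100221517/4337) = √(-297585376/4337) = 4*I*√80664235982/4337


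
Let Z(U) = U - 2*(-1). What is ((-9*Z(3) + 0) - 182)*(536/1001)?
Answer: -121672/1001 ≈ -121.55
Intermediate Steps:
Z(U) = 2 + U (Z(U) = U + 2 = 2 + U)
((-9*Z(3) + 0) - 182)*(536/1001) = ((-9*(2 + 3) + 0) - 182)*(536/1001) = ((-9*5 + 0) - 182)*(536*(1/1001)) = ((-45 + 0) - 182)*(536/1001) = (-45 - 182)*(536/1001) = -227*536/1001 = -121672/1001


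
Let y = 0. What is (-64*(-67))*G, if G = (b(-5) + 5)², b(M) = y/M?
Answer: 107200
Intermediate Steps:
b(M) = 0 (b(M) = 0/M = 0)
G = 25 (G = (0 + 5)² = 5² = 25)
(-64*(-67))*G = -64*(-67)*25 = 4288*25 = 107200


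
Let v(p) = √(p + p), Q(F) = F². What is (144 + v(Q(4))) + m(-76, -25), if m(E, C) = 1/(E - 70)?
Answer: 21023/146 + 4*√2 ≈ 149.65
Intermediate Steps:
m(E, C) = 1/(-70 + E)
v(p) = √2*√p (v(p) = √(2*p) = √2*√p)
(144 + v(Q(4))) + m(-76, -25) = (144 + √2*√(4²)) + 1/(-70 - 76) = (144 + √2*√16) + 1/(-146) = (144 + √2*4) - 1/146 = (144 + 4*√2) - 1/146 = 21023/146 + 4*√2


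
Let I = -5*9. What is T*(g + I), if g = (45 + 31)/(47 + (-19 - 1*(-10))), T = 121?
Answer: -5203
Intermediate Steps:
I = -45
g = 2 (g = 76/(47 + (-19 + 10)) = 76/(47 - 9) = 76/38 = 76*(1/38) = 2)
T*(g + I) = 121*(2 - 45) = 121*(-43) = -5203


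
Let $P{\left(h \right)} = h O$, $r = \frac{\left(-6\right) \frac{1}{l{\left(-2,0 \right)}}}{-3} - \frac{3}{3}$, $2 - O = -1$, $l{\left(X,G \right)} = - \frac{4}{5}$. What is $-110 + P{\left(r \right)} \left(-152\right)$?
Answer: $1486$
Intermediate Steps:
$l{\left(X,G \right)} = - \frac{4}{5}$ ($l{\left(X,G \right)} = \left(-4\right) \frac{1}{5} = - \frac{4}{5}$)
$O = 3$ ($O = 2 - -1 = 2 + 1 = 3$)
$r = - \frac{7}{2}$ ($r = \frac{\left(-6\right) \frac{1}{- \frac{4}{5}}}{-3} - \frac{3}{3} = \left(-6\right) \left(- \frac{5}{4}\right) \left(- \frac{1}{3}\right) - 1 = \frac{15}{2} \left(- \frac{1}{3}\right) - 1 = - \frac{5}{2} - 1 = - \frac{7}{2} \approx -3.5$)
$P{\left(h \right)} = 3 h$ ($P{\left(h \right)} = h 3 = 3 h$)
$-110 + P{\left(r \right)} \left(-152\right) = -110 + 3 \left(- \frac{7}{2}\right) \left(-152\right) = -110 - -1596 = -110 + 1596 = 1486$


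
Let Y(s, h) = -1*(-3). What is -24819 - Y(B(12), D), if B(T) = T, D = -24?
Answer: -24822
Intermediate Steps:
Y(s, h) = 3
-24819 - Y(B(12), D) = -24819 - 1*3 = -24819 - 3 = -24822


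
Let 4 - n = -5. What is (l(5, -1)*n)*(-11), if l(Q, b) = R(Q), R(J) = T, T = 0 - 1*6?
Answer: 594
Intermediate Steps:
T = -6 (T = 0 - 6 = -6)
R(J) = -6
l(Q, b) = -6
n = 9 (n = 4 - 1*(-5) = 4 + 5 = 9)
(l(5, -1)*n)*(-11) = -6*9*(-11) = -54*(-11) = 594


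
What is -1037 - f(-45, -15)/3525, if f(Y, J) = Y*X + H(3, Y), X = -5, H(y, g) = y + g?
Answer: -1218536/1175 ≈ -1037.1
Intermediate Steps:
H(y, g) = g + y
f(Y, J) = 3 - 4*Y (f(Y, J) = Y*(-5) + (Y + 3) = -5*Y + (3 + Y) = 3 - 4*Y)
-1037 - f(-45, -15)/3525 = -1037 - (3 - 4*(-45))/3525 = -1037 - (3 + 180)/3525 = -1037 - 183/3525 = -1037 - 1*61/1175 = -1037 - 61/1175 = -1218536/1175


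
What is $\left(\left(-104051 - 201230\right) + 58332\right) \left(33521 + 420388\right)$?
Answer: $-112092373641$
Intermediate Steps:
$\left(\left(-104051 - 201230\right) + 58332\right) \left(33521 + 420388\right) = \left(-305281 + 58332\right) 453909 = \left(-246949\right) 453909 = -112092373641$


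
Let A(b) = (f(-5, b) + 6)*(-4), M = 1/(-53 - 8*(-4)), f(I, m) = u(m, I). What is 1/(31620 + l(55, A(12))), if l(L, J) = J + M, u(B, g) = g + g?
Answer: 21/664355 ≈ 3.1610e-5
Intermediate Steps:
u(B, g) = 2*g
f(I, m) = 2*I
M = -1/21 (M = 1/(-53 + 32) = 1/(-21) = -1/21 ≈ -0.047619)
A(b) = 16 (A(b) = (2*(-5) + 6)*(-4) = (-10 + 6)*(-4) = -4*(-4) = 16)
l(L, J) = -1/21 + J (l(L, J) = J - 1/21 = -1/21 + J)
1/(31620 + l(55, A(12))) = 1/(31620 + (-1/21 + 16)) = 1/(31620 + 335/21) = 1/(664355/21) = 21/664355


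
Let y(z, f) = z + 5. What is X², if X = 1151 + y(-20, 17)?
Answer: 1290496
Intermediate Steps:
y(z, f) = 5 + z
X = 1136 (X = 1151 + (5 - 20) = 1151 - 15 = 1136)
X² = 1136² = 1290496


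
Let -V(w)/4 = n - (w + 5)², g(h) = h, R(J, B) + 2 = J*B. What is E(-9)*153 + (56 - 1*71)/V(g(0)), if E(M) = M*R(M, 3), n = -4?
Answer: 4632213/116 ≈ 39933.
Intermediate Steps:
R(J, B) = -2 + B*J (R(J, B) = -2 + J*B = -2 + B*J)
E(M) = M*(-2 + 3*M)
V(w) = 16 + 4*(5 + w)² (V(w) = -4*(-4 - (w + 5)²) = -4*(-4 - (5 + w)²) = 16 + 4*(5 + w)²)
E(-9)*153 + (56 - 1*71)/V(g(0)) = -9*(-2 + 3*(-9))*153 + (56 - 1*71)/(16 + 4*(5 + 0)²) = -9*(-2 - 27)*153 + (56 - 71)/(16 + 4*5²) = -9*(-29)*153 - 15/(16 + 4*25) = 261*153 - 15/(16 + 100) = 39933 - 15/116 = 4632213/116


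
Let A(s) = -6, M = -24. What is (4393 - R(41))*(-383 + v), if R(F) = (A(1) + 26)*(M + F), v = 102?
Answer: -1138893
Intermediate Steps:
R(F) = -480 + 20*F (R(F) = (-6 + 26)*(-24 + F) = 20*(-24 + F) = -480 + 20*F)
(4393 - R(41))*(-383 + v) = (4393 - (-480 + 20*41))*(-383 + 102) = (4393 - (-480 + 820))*(-281) = (4393 - 1*340)*(-281) = (4393 - 340)*(-281) = 4053*(-281) = -1138893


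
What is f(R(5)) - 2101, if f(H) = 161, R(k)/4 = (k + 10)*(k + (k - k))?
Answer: -1940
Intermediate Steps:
R(k) = 4*k*(10 + k) (R(k) = 4*((k + 10)*(k + (k - k))) = 4*((10 + k)*(k + 0)) = 4*((10 + k)*k) = 4*(k*(10 + k)) = 4*k*(10 + k))
f(R(5)) - 2101 = 161 - 2101 = -1940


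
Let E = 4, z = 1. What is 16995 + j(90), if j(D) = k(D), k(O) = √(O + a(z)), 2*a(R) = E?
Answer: 16995 + 2*√23 ≈ 17005.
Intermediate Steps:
a(R) = 2 (a(R) = (½)*4 = 2)
k(O) = √(2 + O) (k(O) = √(O + 2) = √(2 + O))
j(D) = √(2 + D)
16995 + j(90) = 16995 + √(2 + 90) = 16995 + √92 = 16995 + 2*√23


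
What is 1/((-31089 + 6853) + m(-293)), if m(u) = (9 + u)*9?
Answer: -1/26792 ≈ -3.7325e-5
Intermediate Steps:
m(u) = 81 + 9*u
1/((-31089 + 6853) + m(-293)) = 1/((-31089 + 6853) + (81 + 9*(-293))) = 1/(-24236 + (81 - 2637)) = 1/(-24236 - 2556) = 1/(-26792) = -1/26792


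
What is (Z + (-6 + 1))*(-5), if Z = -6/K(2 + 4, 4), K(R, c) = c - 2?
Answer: 40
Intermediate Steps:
K(R, c) = -2 + c
Z = -3 (Z = -6/(-2 + 4) = -6/2 = -6*½ = -3)
(Z + (-6 + 1))*(-5) = (-3 + (-6 + 1))*(-5) = (-3 - 5)*(-5) = -8*(-5) = 40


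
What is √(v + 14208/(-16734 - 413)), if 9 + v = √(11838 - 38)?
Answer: √(-2889801057 + 2940196090*√118)/17147 ≈ 9.9398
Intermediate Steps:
v = -9 + 10*√118 (v = -9 + √(11838 - 38) = -9 + √11800 = -9 + 10*√118 ≈ 99.628)
√(v + 14208/(-16734 - 413)) = √((-9 + 10*√118) + 14208/(-16734 - 413)) = √((-9 + 10*√118) + 14208/(-17147)) = √((-9 + 10*√118) + 14208*(-1/17147)) = √((-9 + 10*√118) - 14208/17147) = √(-168531/17147 + 10*√118)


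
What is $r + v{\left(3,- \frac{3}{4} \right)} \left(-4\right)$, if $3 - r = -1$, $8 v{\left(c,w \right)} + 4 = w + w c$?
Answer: $\frac{15}{2} \approx 7.5$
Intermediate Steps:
$v{\left(c,w \right)} = - \frac{1}{2} + \frac{w}{8} + \frac{c w}{8}$ ($v{\left(c,w \right)} = - \frac{1}{2} + \frac{w + w c}{8} = - \frac{1}{2} + \frac{w + c w}{8} = - \frac{1}{2} + \left(\frac{w}{8} + \frac{c w}{8}\right) = - \frac{1}{2} + \frac{w}{8} + \frac{c w}{8}$)
$r = 4$ ($r = 3 - -1 = 3 + 1 = 4$)
$r + v{\left(3,- \frac{3}{4} \right)} \left(-4\right) = 4 + \left(- \frac{1}{2} + \frac{\left(-3\right) \frac{1}{4}}{8} + \frac{1}{8} \cdot 3 \left(- \frac{3}{4}\right)\right) \left(-4\right) = 4 + \left(- \frac{1}{2} + \frac{\left(-3\right) \frac{1}{4}}{8} + \frac{1}{8} \cdot 3 \left(\left(-3\right) \frac{1}{4}\right)\right) \left(-4\right) = 4 + \left(- \frac{1}{2} + \frac{1}{8} \left(- \frac{3}{4}\right) + \frac{1}{8} \cdot 3 \left(- \frac{3}{4}\right)\right) \left(-4\right) = 4 + \left(- \frac{1}{2} - \frac{3}{32} - \frac{9}{32}\right) \left(-4\right) = 4 - - \frac{7}{2} = 4 + \frac{7}{2} = \frac{15}{2}$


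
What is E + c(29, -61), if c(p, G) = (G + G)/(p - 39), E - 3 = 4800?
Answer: 24076/5 ≈ 4815.2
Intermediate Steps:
E = 4803 (E = 3 + 4800 = 4803)
c(p, G) = 2*G/(-39 + p) (c(p, G) = (2*G)/(-39 + p) = 2*G/(-39 + p))
E + c(29, -61) = 4803 + 2*(-61)/(-39 + 29) = 4803 + 2*(-61)/(-10) = 4803 + 2*(-61)*(-⅒) = 4803 + 61/5 = 24076/5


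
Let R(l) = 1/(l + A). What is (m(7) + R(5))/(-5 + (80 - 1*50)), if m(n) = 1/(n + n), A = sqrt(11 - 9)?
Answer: 93/8050 - sqrt(2)/575 ≈ 0.0090933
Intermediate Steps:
A = sqrt(2) ≈ 1.4142
m(n) = 1/(2*n)
R(l) = 1/(l + sqrt(2))
(m(7) + R(5))/(-5 + (80 - 1*50)) = ((1/2)/7 + 1/(5 + sqrt(2)))/(-5 + (80 - 1*50)) = ((1/2)*(1/7) + 1/(5 + sqrt(2)))/(-5 + (80 - 50)) = (1/14 + 1/(5 + sqrt(2)))/(-5 + 30) = (1/14 + 1/(5 + sqrt(2)))/25 = (1/14 + 1/(5 + sqrt(2)))*(1/25) = 1/350 + 1/(25*(5 + sqrt(2)))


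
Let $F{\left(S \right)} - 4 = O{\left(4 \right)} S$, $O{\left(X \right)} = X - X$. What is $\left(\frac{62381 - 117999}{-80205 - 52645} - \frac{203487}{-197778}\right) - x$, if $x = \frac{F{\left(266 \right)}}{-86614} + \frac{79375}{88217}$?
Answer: $\frac{9164661492685940071}{16730105274253436450} \approx 0.54779$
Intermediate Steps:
$O{\left(X \right)} = 0$
$F{\left(S \right)} = 4$ ($F{\left(S \right)} = 4 + 0 S = 4 + 0 = 4$)
$x = \frac{3437316691}{3820413619}$ ($x = \frac{4}{-86614} + \frac{79375}{88217} = 4 \left(- \frac{1}{86614}\right) + 79375 \cdot \frac{1}{88217} = - \frac{2}{43307} + \frac{79375}{88217} = \frac{3437316691}{3820413619} \approx 0.89972$)
$\left(\frac{62381 - 117999}{-80205 - 52645} - \frac{203487}{-197778}\right) - x = \left(\frac{62381 - 117999}{-80205 - 52645} - \frac{203487}{-197778}\right) - \frac{3437316691}{3820413619} = \left(- \frac{55618}{-132850} - 203487 \left(- \frac{1}{197778}\right)\right) - \frac{3437316691}{3820413619} = \left(\left(-55618\right) \left(- \frac{1}{132850}\right) - - \frac{67829}{65926}\right) - \frac{3437316691}{3820413619} = \left(\frac{27809}{66425} + \frac{67829}{65926}\right) - \frac{3437316691}{3820413619} = \frac{6338877459}{4379134550} - \frac{3437316691}{3820413619} = \frac{9164661492685940071}{16730105274253436450}$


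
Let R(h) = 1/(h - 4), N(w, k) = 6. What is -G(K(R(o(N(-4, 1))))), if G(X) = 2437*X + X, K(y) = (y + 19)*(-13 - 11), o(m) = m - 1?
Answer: 1170240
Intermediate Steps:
o(m) = -1 + m
R(h) = 1/(-4 + h)
K(y) = -456 - 24*y (K(y) = (19 + y)*(-24) = -456 - 24*y)
G(X) = 2438*X
-G(K(R(o(N(-4, 1))))) = -2438*(-456 - 24/(-4 + (-1 + 6))) = -2438*(-456 - 24/(-4 + 5)) = -2438*(-456 - 24/1) = -2438*(-456 - 24*1) = -2438*(-456 - 24) = -2438*(-480) = -1*(-1170240) = 1170240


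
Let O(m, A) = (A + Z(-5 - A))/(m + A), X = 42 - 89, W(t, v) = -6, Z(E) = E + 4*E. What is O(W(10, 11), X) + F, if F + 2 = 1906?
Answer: 100749/53 ≈ 1900.9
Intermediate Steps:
F = 1904 (F = -2 + 1906 = 1904)
Z(E) = 5*E
X = -47
O(m, A) = (-25 - 4*A)/(A + m) (O(m, A) = (A + 5*(-5 - A))/(m + A) = (A + (-25 - 5*A))/(A + m) = (-25 - 4*A)/(A + m))
O(W(10, 11), X) + F = (-25 - 4*(-47))/(-47 - 6) + 1904 = (-25 + 188)/(-53) + 1904 = -1/53*163 + 1904 = -163/53 + 1904 = 100749/53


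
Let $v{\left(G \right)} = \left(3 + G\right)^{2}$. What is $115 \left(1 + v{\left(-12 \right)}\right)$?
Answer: $9430$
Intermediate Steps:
$115 \left(1 + v{\left(-12 \right)}\right) = 115 \left(1 + \left(3 - 12\right)^{2}\right) = 115 \left(1 + \left(-9\right)^{2}\right) = 115 \left(1 + 81\right) = 115 \cdot 82 = 9430$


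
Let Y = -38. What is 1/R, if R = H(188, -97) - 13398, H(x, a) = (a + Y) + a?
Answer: -1/13630 ≈ -7.3368e-5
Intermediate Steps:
H(x, a) = -38 + 2*a (H(x, a) = (a - 38) + a = (-38 + a) + a = -38 + 2*a)
R = -13630 (R = (-38 + 2*(-97)) - 13398 = (-38 - 194) - 13398 = -232 - 13398 = -13630)
1/R = 1/(-13630) = -1/13630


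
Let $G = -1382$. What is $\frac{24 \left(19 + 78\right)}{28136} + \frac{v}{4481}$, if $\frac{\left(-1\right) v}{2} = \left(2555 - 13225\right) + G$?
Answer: $\frac{86077739}{15759677} \approx 5.4619$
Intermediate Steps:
$v = 24104$ ($v = - 2 \left(\left(2555 - 13225\right) - 1382\right) = - 2 \left(-10670 - 1382\right) = \left(-2\right) \left(-12052\right) = 24104$)
$\frac{24 \left(19 + 78\right)}{28136} + \frac{v}{4481} = \frac{24 \left(19 + 78\right)}{28136} + \frac{24104}{4481} = 24 \cdot 97 \cdot \frac{1}{28136} + 24104 \cdot \frac{1}{4481} = 2328 \cdot \frac{1}{28136} + \frac{24104}{4481} = \frac{291}{3517} + \frac{24104}{4481} = \frac{86077739}{15759677}$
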